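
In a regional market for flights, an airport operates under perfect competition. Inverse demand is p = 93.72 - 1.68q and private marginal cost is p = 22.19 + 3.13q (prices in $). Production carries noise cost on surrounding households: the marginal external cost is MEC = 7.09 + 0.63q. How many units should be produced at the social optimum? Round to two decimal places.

q* = 11.85

Social marginal cost = private MC + MEC = 29.28 + 3.76q.
Set SMC = demand: 29.28 + 3.76q = 93.72 - 1.68q → q* = 11.8456.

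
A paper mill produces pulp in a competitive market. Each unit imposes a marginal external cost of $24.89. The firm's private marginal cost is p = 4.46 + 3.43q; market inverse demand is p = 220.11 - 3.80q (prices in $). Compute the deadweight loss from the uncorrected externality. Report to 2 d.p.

Market equilibrium (private): 4.46 + 3.43q = 220.11 - 3.80q → q_m = 29.8271.
Social marginal cost = private MC + MEC = 29.35 + 3.43q.
Set SMC = demand: 29.35 + 3.43q = 220.11 - 3.80q → q* = 26.3845.
The welfare-loss triangle has base |q_m − q*| and height MEC(q_m) (the vertical gap between SMC and demand is zero at q* and MEC at q_m).
DWL = ½ × 3.4426 × 24.8900 = 42.8432.

DWL = $42.84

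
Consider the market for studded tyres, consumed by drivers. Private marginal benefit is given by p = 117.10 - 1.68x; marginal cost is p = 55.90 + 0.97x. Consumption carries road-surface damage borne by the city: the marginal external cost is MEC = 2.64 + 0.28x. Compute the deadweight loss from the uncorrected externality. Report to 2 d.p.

DWL = 14.15

Market equilibrium (private): 55.90 + 0.97x = 117.10 - 1.68x → x_m = 23.0943.
Social marginal benefit = demand − MEC = 114.46 - 1.96x.
Set SMB = MC: 114.46 - 1.96x = 55.90 + 0.97x → x* = 19.9863.
Height of the DWL triangle at x_m is MC(x_m) − SMB(x_m) = MEC(x_m) = 9.1064.
DWL = ½ × 3.1080 × 9.1064 = 14.1513.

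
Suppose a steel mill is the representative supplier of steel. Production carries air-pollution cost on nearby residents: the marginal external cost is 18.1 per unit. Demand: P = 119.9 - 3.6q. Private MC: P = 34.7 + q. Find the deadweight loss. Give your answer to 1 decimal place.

DWL = 35.6

Market equilibrium (private): 34.7 + q = 119.9 - 3.6q → q_m = 18.5217.
Social marginal cost = private MC + MEC = 52.8 + q.
Set SMC = demand: 52.8 + q = 119.9 - 3.6q → q* = 14.5870.
Between q* and q_m the wedge SMC − demand runs linearly from 0 to MEC(q_m), so the loss is a triangle.
DWL = ½ × 3.9347 × 18.1000 = 35.6090.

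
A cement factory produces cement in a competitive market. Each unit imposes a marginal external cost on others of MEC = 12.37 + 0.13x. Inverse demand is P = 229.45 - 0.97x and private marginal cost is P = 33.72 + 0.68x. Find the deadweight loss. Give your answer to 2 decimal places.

Market equilibrium (private): 33.72 + 0.68x = 229.45 - 0.97x → x_m = 118.6242.
Social marginal cost = private MC + MEC = 46.09 + 0.81x.
Set SMC = demand: 46.09 + 0.81x = 229.45 - 0.97x → x* = 103.0112.
The welfare-loss triangle has base |x_m − x*| and height MEC(x_m) (the vertical gap between SMC and demand is zero at x* and MEC at x_m).
DWL = ½ × 15.6130 × 27.7912 = 216.9520.

DWL = 216.95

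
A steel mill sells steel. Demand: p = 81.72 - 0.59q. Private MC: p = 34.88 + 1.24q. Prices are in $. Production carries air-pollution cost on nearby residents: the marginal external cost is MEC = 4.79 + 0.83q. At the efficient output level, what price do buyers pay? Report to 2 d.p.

Social marginal cost = private MC + MEC = 39.67 + 2.07q.
Set SMC = demand: 39.67 + 2.07q = 81.72 - 0.59q → q* = 15.8083.
Consumer price on the demand curve at q*: 81.72 − 0.59×15.8083 = 72.3931.

P = $72.39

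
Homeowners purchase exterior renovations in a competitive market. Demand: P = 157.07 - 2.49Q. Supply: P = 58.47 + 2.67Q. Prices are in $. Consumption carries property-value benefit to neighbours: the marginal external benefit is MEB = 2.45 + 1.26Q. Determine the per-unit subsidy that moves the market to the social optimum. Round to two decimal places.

subsidy = $35.10 per unit

Social marginal benefit = demand + MEB = 159.52 - 1.23Q.
Set SMB = MC: 159.52 - 1.23Q = 58.47 + 2.67Q → Q* = 25.9103.
The Pigouvian subsidy equals MEB at Q*: 2.45 + 1.26×25.9103 = 35.0970.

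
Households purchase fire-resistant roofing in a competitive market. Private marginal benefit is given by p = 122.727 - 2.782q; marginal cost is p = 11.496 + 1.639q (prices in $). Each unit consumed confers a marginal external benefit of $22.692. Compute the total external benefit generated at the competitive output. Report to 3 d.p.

Market equilibrium (private): 11.496 + 1.639q = 122.727 - 2.782q → q_m = 25.1597.
Total external benefit = MEB × q_m = 22.692 × 25.1597 = 570.9239.

$570.924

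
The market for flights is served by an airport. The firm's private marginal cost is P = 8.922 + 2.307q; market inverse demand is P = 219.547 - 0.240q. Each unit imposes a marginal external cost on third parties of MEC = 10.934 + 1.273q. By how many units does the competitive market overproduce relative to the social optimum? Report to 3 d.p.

30.420 units

Market equilibrium (private): 8.922 + 2.307q = 219.547 - 0.240q → q_m = 82.6953.
Social marginal cost = private MC + MEC = 19.856 + 3.580q.
Set SMC = demand: 19.856 + 3.580q = 219.547 - 0.240q → q* = 52.2751.
Gap = |82.6953 − 52.2751| = 30.4202.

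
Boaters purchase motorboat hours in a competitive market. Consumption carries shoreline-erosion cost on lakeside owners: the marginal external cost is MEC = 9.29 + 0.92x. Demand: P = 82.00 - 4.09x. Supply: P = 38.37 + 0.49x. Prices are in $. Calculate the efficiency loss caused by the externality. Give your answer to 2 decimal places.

DWL = $29.63

Market equilibrium (private): 38.37 + 0.49x = 82.00 - 4.09x → x_m = 9.5262.
Social marginal benefit = demand − MEC = 72.71 - 5.01x.
Set SMB = MC: 72.71 - 5.01x = 38.37 + 0.49x → x* = 6.2436.
Height of the DWL triangle at x_m is MC(x_m) − SMB(x_m) = MEC(x_m) = 18.0541.
DWL = ½ × 3.2826 × 18.0541 = 29.6322.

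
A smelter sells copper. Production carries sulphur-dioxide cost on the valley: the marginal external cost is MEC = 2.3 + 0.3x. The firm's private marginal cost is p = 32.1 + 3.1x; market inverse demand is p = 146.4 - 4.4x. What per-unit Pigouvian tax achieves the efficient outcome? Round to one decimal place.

Social marginal cost = private MC + MEC = 34.4 + 3.4x.
Set SMC = demand: 34.4 + 3.4x = 146.4 - 4.4x → x* = 14.3590.
The Pigouvian tax equals MEC at x*: 2.3 + 0.3×14.3590 = 6.6077.

tax = 6.6 per unit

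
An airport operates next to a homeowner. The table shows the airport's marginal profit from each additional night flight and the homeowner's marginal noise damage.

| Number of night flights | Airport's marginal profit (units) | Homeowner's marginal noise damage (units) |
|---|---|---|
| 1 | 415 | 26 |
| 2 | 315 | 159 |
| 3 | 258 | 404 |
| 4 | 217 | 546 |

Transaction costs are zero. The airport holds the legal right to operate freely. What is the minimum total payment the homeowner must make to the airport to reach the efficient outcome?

Left alone the airport would choose level 4 (marginal profit stays positive).
Efficient level: k* = 2 (marginal profit ≥ marginal noise damage through 2).
The homeowner must at least cover the airport's forgone profit from cutting 4→2: 258 + 217 = 475.

475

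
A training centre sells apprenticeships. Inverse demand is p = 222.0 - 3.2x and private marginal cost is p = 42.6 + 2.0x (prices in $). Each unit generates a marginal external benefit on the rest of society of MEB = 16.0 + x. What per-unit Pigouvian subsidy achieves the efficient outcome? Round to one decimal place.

Social marginal cost = private MC − MEB = 26.6 + x.
Set SMC = demand: 26.6 + x = 222.0 - 3.2x → x* = 46.5238.
The Pigouvian subsidy equals MEB at x*: 16.0 + 1.0×46.5238 = 62.5238.

subsidy = $62.5 per unit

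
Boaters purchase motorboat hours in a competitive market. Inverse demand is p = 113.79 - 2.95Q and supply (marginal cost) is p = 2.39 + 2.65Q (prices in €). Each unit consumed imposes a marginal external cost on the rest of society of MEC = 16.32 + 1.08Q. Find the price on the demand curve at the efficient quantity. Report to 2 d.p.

Social marginal benefit = demand − MEC = 97.47 - 4.03Q.
Set SMB = MC: 97.47 - 4.03Q = 2.39 + 2.65Q → Q* = 14.2335.
Consumer price on the demand curve at Q*: 113.79 − 2.95×14.2335 = 71.8012.

P = €71.80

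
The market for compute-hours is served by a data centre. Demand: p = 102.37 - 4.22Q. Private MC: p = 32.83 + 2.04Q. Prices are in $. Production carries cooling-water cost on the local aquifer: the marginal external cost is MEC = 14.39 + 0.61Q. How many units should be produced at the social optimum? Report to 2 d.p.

Social marginal cost = private MC + MEC = 47.22 + 2.65Q.
Set SMC = demand: 47.22 + 2.65Q = 102.37 - 4.22Q → Q* = 8.0277.

Q* = 8.03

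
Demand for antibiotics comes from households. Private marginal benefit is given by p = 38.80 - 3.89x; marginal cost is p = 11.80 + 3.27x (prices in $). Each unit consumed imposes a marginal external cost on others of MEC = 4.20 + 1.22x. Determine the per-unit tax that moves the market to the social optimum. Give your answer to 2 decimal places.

Social marginal benefit = demand − MEC = 34.60 - 5.11x.
Set SMB = MC: 34.60 - 5.11x = 11.80 + 3.27x → x* = 2.7208.
The Pigouvian tax equals MEC at x*: 4.20 + 1.22×2.7208 = 7.5194.

tax = $7.52 per unit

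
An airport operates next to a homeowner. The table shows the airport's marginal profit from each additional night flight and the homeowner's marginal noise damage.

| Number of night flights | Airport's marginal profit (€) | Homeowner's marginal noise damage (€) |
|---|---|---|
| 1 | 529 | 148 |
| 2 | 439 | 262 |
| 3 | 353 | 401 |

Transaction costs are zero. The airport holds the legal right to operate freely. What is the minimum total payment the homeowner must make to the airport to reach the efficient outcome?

€353

Left alone the airport would choose level 3 (marginal profit stays positive).
Efficient level: k* = 2 (marginal profit ≥ marginal noise damage through 2).
The homeowner must at least cover the airport's forgone profit from cutting 3→2: 353 = 353.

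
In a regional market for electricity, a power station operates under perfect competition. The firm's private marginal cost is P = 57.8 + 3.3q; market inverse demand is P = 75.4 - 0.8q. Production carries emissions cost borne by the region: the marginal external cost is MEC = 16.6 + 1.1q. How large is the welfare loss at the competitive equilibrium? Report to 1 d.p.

Market equilibrium (private): 57.8 + 3.3q = 75.4 - 0.8q → q_m = 4.2927.
Social marginal cost = private MC + MEC = 74.4 + 4.4q.
Set SMC = demand: 74.4 + 4.4q = 75.4 - 0.8q → q* = 0.1923.
Between q* and q_m the wedge SMC − demand runs linearly from 0 to MEC(q_m), so the loss is a triangle.
DWL = ½ × 4.1004 × 21.3220 = 43.7144.

DWL = 43.7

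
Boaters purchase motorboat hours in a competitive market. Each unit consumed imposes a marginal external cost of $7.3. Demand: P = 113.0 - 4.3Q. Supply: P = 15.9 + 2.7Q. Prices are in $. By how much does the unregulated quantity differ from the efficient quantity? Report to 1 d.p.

Market equilibrium (private): 15.9 + 2.7Q = 113.0 - 4.3Q → Q_m = 13.8714.
Social marginal benefit = demand − MEC = 105.7 - 4.3Q.
Set SMB = MC: 105.7 - 4.3Q = 15.9 + 2.7Q → Q* = 12.8286.
Gap = |13.8714 − 12.8286| = 1.0428.

1.0 units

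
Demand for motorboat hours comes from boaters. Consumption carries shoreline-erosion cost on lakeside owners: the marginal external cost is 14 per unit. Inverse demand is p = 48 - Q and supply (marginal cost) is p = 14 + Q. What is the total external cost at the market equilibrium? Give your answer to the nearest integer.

238

Market equilibrium (private): 14 + Q = 48 - Q → Q_m = 17.0000.
Total external cost = MEC × Q_m = 14 × 17.0000 = 238.0000.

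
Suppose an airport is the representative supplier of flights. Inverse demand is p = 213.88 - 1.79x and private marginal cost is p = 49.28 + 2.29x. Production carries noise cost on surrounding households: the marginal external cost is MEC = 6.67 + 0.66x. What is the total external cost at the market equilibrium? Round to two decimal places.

Market equilibrium (private): 49.28 + 2.29x = 213.88 - 1.79x → x_m = 40.3431.
Total external cost = ∫₀^{x_m} (6.67 + 0.66x) dx = 6.67×40.3431 + ½×0.66×40.3431² = 806.1852.

806.19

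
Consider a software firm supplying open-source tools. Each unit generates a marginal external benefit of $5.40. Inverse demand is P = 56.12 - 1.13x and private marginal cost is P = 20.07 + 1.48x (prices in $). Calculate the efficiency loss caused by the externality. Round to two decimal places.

Market equilibrium (private): 20.07 + 1.48x = 56.12 - 1.13x → x_m = 13.8123.
Social marginal cost = private MC − MEB = 14.67 + 1.48x.
Set SMC = demand: 14.67 + 1.48x = 56.12 - 1.13x → x* = 15.8812.
The loss is the area between SMC and demand from x* to x_m; with linear curves that's a triangle of height MEB(x_m).
DWL = ½ × 2.0689 × 5.4000 = 5.5860.

DWL = $5.59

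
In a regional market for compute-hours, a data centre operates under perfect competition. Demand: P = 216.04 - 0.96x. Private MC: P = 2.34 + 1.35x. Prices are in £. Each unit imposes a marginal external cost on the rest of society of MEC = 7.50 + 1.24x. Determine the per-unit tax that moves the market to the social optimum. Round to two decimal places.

Social marginal cost = private MC + MEC = 9.84 + 2.59x.
Set SMC = demand: 9.84 + 2.59x = 216.04 - 0.96x → x* = 58.0845.
The Pigouvian tax equals MEC at x*: 7.50 + 1.24×58.0845 = 79.5248.

tax = £79.52 per unit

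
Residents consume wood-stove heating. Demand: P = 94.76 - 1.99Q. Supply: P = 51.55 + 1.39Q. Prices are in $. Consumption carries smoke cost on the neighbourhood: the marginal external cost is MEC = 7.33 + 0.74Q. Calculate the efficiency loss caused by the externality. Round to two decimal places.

DWL = $34.21

Market equilibrium (private): 51.55 + 1.39Q = 94.76 - 1.99Q → Q_m = 12.7840.
Social marginal benefit = demand − MEC = 87.43 - 2.73Q.
Set SMB = MC: 87.43 - 2.73Q = 51.55 + 1.39Q → Q* = 8.7087.
Height of the DWL triangle at Q_m is MC(Q_m) − SMB(Q_m) = MEC(Q_m) = 16.7902.
DWL = ½ × 4.0753 × 16.7902 = 34.2126.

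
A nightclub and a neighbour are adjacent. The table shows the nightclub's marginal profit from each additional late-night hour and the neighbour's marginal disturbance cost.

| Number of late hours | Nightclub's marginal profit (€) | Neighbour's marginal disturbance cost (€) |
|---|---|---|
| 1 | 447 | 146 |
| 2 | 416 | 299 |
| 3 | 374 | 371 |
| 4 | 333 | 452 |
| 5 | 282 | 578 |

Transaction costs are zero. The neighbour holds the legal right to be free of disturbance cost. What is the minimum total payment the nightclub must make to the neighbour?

Efficient level: marginal profit ≥ marginal disturbance cost through level 3, so k* = 3.
With the neighbour holding the right, the nightclub must at least compensate total damage at k*: 146 + 299 + 371 = 816.

€816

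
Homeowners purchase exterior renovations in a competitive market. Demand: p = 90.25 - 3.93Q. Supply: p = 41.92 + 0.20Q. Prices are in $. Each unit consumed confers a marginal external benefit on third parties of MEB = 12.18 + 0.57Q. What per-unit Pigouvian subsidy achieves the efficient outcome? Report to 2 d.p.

Social marginal benefit = demand + MEB = 102.43 - 3.36Q.
Set SMB = MC: 102.43 - 3.36Q = 41.92 + 0.20Q → Q* = 16.9972.
The Pigouvian subsidy equals MEB at Q*: 12.18 + 0.57×16.9972 = 21.8684.

subsidy = $21.87 per unit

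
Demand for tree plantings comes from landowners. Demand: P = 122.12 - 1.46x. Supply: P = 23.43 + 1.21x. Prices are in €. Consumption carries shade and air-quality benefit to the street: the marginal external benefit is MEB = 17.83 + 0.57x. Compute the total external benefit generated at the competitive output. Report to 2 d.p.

€1048.42

Market equilibrium (private): 23.43 + 1.21x = 122.12 - 1.46x → x_m = 36.9625.
Total external benefit = ∫₀^{x_m} (17.83 + 0.57x) dx = 17.83×36.9625 + ½×0.57×36.9625² = 1048.4159.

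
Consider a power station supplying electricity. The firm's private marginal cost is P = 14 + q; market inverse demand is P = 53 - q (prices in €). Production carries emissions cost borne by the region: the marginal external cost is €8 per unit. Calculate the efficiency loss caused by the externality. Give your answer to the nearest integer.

Market equilibrium (private): 14 + q = 53 - q → q_m = 19.5000.
Social marginal cost = private MC + MEC = 22 + q.
Set SMC = demand: 22 + q = 53 - q → q* = 15.5000.
The welfare-loss triangle has base |q_m − q*| and height MEC(q_m) (the vertical gap between SMC and demand is zero at q* and MEC at q_m).
DWL = ½ × 4.0000 × 8.0000 = 16.0000.

DWL = €16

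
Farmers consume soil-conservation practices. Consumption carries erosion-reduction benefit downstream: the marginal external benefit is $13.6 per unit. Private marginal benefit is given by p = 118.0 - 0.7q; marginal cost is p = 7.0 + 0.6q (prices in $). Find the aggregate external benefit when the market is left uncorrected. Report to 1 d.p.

Market equilibrium (private): 7.0 + 0.6q = 118.0 - 0.7q → q_m = 85.3846.
Total external benefit = MEB × q_m = 13.6 × 85.3846 = 1161.2306.

$1161.2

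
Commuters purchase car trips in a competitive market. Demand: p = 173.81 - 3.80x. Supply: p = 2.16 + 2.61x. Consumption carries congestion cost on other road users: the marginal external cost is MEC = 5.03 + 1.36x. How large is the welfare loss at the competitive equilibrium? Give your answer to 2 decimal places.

DWL = 110.55

Market equilibrium (private): 2.16 + 2.61x = 173.81 - 3.80x → x_m = 26.7785.
Social marginal benefit = demand − MEC = 168.78 - 5.16x.
Set SMB = MC: 168.78 - 5.16x = 2.16 + 2.61x → x* = 21.4440.
The welfare-loss triangle has base |x_m − x*| and height MEC(x_m) (the vertical gap between SMB and MC is zero at x* and MEC at x_m).
DWL = ½ × 5.3345 × 41.4487 = 110.5540.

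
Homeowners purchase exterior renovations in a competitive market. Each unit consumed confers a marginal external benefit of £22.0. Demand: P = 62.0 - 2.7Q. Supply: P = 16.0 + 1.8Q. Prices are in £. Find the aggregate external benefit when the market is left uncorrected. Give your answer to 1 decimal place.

£224.9

Market equilibrium (private): 16.0 + 1.8Q = 62.0 - 2.7Q → Q_m = 10.2222.
Total external benefit = MEB × Q_m = 22.0 × 10.2222 = 224.8884.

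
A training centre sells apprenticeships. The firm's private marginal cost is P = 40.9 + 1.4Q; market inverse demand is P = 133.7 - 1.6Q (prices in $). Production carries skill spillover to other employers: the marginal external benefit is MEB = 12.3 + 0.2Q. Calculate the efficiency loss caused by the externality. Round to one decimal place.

Market equilibrium (private): 40.9 + 1.4Q = 133.7 - 1.6Q → Q_m = 30.9333.
Social marginal cost = private MC − MEB = 28.6 + 1.2Q.
Set SMC = demand: 28.6 + 1.2Q = 133.7 - 1.6Q → Q* = 37.5357.
Height of the DWL triangle at Q_m is demand(Q_m) − SMC(Q_m) = MEB(Q_m) = 18.4867.
DWL = ½ × 6.6024 × 18.4867 = 61.0283.

DWL = $61.0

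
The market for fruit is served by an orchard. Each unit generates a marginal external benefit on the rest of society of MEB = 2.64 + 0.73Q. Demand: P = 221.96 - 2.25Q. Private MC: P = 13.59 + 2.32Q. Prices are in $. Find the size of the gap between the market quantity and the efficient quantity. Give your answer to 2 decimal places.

9.36 units

Market equilibrium (private): 13.59 + 2.32Q = 221.96 - 2.25Q → Q_m = 45.5952.
Social marginal cost = private MC − MEB = 10.95 + 1.59Q.
Set SMC = demand: 10.95 + 1.59Q = 221.96 - 2.25Q → Q* = 54.9505.
Gap = |45.5952 − 54.9505| = 9.3553.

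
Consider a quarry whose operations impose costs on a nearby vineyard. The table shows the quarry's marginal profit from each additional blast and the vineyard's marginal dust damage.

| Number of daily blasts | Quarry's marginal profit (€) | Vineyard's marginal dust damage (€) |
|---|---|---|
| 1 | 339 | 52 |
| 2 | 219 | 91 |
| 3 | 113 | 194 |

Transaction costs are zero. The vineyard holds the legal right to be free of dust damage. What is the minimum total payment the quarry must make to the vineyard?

€143

Efficient level: marginal profit ≥ marginal dust damage through level 2, so k* = 2.
With the vineyard holding the right, the quarry must at least compensate total damage at k*: 52 + 91 = 143.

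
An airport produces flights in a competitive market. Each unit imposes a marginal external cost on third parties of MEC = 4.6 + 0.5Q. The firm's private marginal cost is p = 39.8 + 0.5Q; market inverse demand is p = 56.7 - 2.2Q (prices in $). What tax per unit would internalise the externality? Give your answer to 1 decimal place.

tax = $6.5 per unit

Social marginal cost = private MC + MEC = 44.4 + Q.
Set SMC = demand: 44.4 + Q = 56.7 - 2.2Q → Q* = 3.8438.
The Pigouvian tax equals MEC at Q*: 4.6 + 0.5×3.8438 = 6.5219.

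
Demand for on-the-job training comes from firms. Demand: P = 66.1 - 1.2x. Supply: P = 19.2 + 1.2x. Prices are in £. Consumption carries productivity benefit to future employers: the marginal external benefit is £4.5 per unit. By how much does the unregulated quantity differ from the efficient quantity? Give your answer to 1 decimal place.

1.9 units

Market equilibrium (private): 19.2 + 1.2x = 66.1 - 1.2x → x_m = 19.5417.
Social marginal benefit = demand + MEB = 70.6 - 1.2x.
Set SMB = MC: 70.6 - 1.2x = 19.2 + 1.2x → x* = 21.4167.
Gap = |19.5417 − 21.4167| = 1.8750.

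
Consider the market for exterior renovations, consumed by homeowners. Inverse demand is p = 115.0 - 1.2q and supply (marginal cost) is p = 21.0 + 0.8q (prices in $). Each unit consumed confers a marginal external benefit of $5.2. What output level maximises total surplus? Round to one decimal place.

q* = 49.6

Social marginal benefit = demand + MEB = 120.2 - 1.2q.
Set SMB = MC: 120.2 - 1.2q = 21.0 + 0.8q → q* = 49.6000.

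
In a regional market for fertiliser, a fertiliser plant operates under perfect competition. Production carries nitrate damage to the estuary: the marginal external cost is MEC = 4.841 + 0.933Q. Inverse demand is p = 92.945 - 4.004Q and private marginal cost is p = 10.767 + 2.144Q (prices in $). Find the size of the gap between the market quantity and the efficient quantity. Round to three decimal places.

Market equilibrium (private): 10.767 + 2.144Q = 92.945 - 4.004Q → Q_m = 13.3666.
Social marginal cost = private MC + MEC = 15.608 + 3.077Q.
Set SMC = demand: 15.608 + 3.077Q = 92.945 - 4.004Q → Q* = 10.9218.
Gap = |13.3666 − 10.9218| = 2.4448.

2.445 units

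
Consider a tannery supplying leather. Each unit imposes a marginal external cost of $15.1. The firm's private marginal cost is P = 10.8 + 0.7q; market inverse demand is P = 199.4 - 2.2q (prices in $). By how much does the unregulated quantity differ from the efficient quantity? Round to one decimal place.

5.2 units

Market equilibrium (private): 10.8 + 0.7q = 199.4 - 2.2q → q_m = 65.0345.
Social marginal cost = private MC + MEC = 25.9 + 0.7q.
Set SMC = demand: 25.9 + 0.7q = 199.4 - 2.2q → q* = 59.8276.
Gap = |65.0345 − 59.8276| = 5.2069.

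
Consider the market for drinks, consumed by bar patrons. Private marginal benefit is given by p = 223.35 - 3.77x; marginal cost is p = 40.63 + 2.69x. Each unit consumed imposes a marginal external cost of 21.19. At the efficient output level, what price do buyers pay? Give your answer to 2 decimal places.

P = 129.08

Social marginal benefit = demand − MEC = 202.16 - 3.77x.
Set SMB = MC: 202.16 - 3.77x = 40.63 + 2.69x → x* = 25.0046.
Consumer price on the demand curve at x*: 223.35 − 3.77×25.0046 = 129.0827.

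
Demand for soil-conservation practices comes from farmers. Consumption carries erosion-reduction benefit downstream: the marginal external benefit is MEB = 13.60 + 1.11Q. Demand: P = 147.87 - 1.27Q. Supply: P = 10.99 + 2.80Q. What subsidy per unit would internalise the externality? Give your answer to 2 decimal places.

subsidy = 70.03 per unit

Social marginal benefit = demand + MEB = 161.47 - 0.16Q.
Set SMB = MC: 161.47 - 0.16Q = 10.99 + 2.80Q → Q* = 50.8378.
The Pigouvian subsidy equals MEB at Q*: 13.60 + 1.11×50.8378 = 70.0300.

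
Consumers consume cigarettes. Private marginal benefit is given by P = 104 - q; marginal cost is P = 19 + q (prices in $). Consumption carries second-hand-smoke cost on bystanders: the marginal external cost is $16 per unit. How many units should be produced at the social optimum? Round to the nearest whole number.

Social marginal benefit = demand − MEC = 88 - q.
Set SMB = MC: 88 - q = 19 + q → q* = 34.5000.

q* = 35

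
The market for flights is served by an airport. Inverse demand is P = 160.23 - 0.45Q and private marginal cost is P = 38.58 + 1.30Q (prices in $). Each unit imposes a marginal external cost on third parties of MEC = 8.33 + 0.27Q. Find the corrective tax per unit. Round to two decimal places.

tax = $23.48 per unit

Social marginal cost = private MC + MEC = 46.91 + 1.57Q.
Set SMC = demand: 46.91 + 1.57Q = 160.23 - 0.45Q → Q* = 56.0990.
The Pigouvian tax equals MEC at Q*: 8.33 + 0.27×56.0990 = 23.4767.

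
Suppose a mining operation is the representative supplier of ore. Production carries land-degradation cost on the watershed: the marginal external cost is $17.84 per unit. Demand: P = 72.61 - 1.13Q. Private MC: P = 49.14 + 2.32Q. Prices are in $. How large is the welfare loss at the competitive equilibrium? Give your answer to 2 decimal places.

Market equilibrium (private): 49.14 + 2.32Q = 72.61 - 1.13Q → Q_m = 6.8029.
Social marginal cost = private MC + MEC = 66.98 + 2.32Q.
Set SMC = demand: 66.98 + 2.32Q = 72.61 - 1.13Q → Q* = 1.6319.
The loss is the area between SMC and demand from Q* to Q_m; with linear curves that's a triangle of height MEC(Q_m).
DWL = ½ × 5.1710 × 17.8400 = 46.1253.

DWL = $46.13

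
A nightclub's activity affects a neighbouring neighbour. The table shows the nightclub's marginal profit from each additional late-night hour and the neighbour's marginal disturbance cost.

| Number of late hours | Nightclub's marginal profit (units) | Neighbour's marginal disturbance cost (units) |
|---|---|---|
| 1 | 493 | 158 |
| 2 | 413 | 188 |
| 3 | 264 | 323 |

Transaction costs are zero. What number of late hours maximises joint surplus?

Bargaining reaches the level where marginal profit last exceeds marginal disturbance cost.
That holds through level 2 (413 ≥ 188) but not at 3 (264 < 323).

2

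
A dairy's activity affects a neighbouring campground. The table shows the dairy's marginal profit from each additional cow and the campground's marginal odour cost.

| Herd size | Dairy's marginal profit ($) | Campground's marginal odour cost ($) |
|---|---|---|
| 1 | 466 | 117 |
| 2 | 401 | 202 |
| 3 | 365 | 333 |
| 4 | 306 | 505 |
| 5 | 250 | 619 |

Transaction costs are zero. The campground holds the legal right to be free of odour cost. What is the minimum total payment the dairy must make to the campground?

$652

Efficient level: marginal profit ≥ marginal odour cost through level 3, so k* = 3.
With the campground holding the right, the dairy must at least compensate total damage at k*: 117 + 202 + 333 = 652.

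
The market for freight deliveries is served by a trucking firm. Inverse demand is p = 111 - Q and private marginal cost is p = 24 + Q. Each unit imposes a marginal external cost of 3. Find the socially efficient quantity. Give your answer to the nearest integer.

Social marginal cost = private MC + MEC = 27 + Q.
Set SMC = demand: 27 + Q = 111 - Q → Q* = 42.0000.

Q* = 42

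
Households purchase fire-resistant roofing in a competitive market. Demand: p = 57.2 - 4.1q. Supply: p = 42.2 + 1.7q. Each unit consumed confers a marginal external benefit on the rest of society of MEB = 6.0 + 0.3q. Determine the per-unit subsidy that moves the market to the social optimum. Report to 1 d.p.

subsidy = 7.1 per unit

Social marginal benefit = demand + MEB = 63.2 - 3.8q.
Set SMB = MC: 63.2 - 3.8q = 42.2 + 1.7q → q* = 3.8182.
The Pigouvian subsidy equals MEB at q*: 6.0 + 0.3×3.8182 = 7.1455.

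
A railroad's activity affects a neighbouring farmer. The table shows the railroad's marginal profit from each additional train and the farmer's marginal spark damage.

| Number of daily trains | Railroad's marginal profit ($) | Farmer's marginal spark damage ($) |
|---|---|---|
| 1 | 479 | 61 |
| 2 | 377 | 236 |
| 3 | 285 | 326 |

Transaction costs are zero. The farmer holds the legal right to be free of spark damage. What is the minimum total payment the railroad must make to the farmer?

Efficient level: marginal profit ≥ marginal spark damage through level 2, so k* = 2.
With the farmer holding the right, the railroad must at least compensate total damage at k*: 61 + 236 = 297.

$297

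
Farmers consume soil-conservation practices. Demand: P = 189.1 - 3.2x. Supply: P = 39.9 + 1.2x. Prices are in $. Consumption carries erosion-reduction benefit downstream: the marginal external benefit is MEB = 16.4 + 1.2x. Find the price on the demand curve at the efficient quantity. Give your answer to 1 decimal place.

P = $23.5

Social marginal benefit = demand + MEB = 205.5 - 2.0x.
Set SMB = MC: 205.5 - 2.0x = 39.9 + 1.2x → x* = 51.7500.
Consumer price on the demand curve at x*: 189.1 − 3.2×51.7500 = 23.5000.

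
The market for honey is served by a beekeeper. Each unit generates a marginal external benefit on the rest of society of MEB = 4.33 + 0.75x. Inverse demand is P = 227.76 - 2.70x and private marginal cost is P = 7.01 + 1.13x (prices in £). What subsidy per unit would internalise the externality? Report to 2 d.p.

subsidy = £59.14 per unit

Social marginal cost = private MC − MEB = 2.68 + 0.38x.
Set SMC = demand: 2.68 + 0.38x = 227.76 - 2.70x → x* = 73.0779.
The Pigouvian subsidy equals MEB at x*: 4.33 + 0.75×73.0779 = 59.1384.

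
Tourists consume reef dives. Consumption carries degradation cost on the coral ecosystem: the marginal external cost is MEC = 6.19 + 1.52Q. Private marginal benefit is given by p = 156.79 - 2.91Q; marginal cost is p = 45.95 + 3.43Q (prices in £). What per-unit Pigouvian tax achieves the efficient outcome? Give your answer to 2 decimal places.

tax = £26.43 per unit

Social marginal benefit = demand − MEC = 150.60 - 4.43Q.
Set SMB = MC: 150.60 - 4.43Q = 45.95 + 3.43Q → Q* = 13.3142.
The Pigouvian tax equals MEC at Q*: 6.19 + 1.52×13.3142 = 26.4276.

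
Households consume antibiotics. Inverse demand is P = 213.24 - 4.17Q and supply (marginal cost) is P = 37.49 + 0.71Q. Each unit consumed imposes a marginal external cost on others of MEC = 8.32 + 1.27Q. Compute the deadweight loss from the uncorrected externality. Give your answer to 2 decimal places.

DWL = 237.58

Market equilibrium (private): 37.49 + 0.71Q = 213.24 - 4.17Q → Q_m = 36.0143.
Social marginal benefit = demand − MEC = 204.92 - 5.44Q.
Set SMB = MC: 204.92 - 5.44Q = 37.49 + 0.71Q → Q* = 27.2244.
The welfare-loss triangle has base |Q_m − Q*| and height MEC(Q_m) (the vertical gap between SMB and MC is zero at Q* and MEC at Q_m).
DWL = ½ × 8.7899 × 54.0582 = 237.5831.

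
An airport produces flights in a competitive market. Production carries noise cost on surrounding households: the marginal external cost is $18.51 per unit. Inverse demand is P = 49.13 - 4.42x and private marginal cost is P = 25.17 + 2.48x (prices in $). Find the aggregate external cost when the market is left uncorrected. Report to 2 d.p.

Market equilibrium (private): 25.17 + 2.48x = 49.13 - 4.42x → x_m = 3.4725.
Total external cost = MEC × x_m = 18.51 × 3.4725 = 64.2760.

$64.28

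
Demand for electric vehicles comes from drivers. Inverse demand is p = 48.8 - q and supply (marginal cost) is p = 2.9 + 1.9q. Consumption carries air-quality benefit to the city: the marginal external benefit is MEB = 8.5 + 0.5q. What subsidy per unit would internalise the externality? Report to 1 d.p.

subsidy = 19.8 per unit

Social marginal benefit = demand + MEB = 57.3 - 0.5q.
Set SMB = MC: 57.3 - 0.5q = 2.9 + 1.9q → q* = 22.6667.
The Pigouvian subsidy equals MEB at q*: 8.5 + 0.5×22.6667 = 19.8334.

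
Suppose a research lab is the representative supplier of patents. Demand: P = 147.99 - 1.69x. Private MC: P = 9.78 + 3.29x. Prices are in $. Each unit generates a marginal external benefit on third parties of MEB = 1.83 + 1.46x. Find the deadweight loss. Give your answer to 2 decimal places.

Market equilibrium (private): 9.78 + 3.29x = 147.99 - 1.69x → x_m = 27.7530.
Social marginal cost = private MC − MEB = 7.95 + 1.83x.
Set SMC = demand: 7.95 + 1.83x = 147.99 - 1.69x → x* = 39.7841.
The welfare-loss triangle has base |x_m − x*| and height MEB(x_m) (the vertical gap between SMC and demand is zero at x* and MEB at x_m).
DWL = ½ × 12.0311 × 42.3494 = 254.7549.

DWL = $254.75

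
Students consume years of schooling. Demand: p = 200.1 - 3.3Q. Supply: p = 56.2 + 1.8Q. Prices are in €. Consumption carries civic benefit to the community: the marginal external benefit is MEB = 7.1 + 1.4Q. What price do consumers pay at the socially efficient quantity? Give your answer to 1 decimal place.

P = €65.4

Social marginal benefit = demand + MEB = 207.2 - 1.9Q.
Set SMB = MC: 207.2 - 1.9Q = 56.2 + 1.8Q → Q* = 40.8108.
Consumer price on the demand curve at Q*: 200.1 − 3.3×40.8108 = 65.4244.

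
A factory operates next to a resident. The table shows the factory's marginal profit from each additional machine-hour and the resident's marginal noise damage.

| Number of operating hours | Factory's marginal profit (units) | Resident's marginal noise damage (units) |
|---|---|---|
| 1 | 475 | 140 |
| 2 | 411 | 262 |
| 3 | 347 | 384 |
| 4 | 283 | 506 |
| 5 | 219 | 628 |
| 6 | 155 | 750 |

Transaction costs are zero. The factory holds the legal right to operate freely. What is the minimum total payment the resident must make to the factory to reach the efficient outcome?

1004

Left alone the factory would choose level 6 (marginal profit stays positive).
Efficient level: k* = 2 (marginal profit ≥ marginal noise damage through 2).
The resident must at least cover the factory's forgone profit from cutting 6→2: 347 + 283 + 219 + 155 = 1004.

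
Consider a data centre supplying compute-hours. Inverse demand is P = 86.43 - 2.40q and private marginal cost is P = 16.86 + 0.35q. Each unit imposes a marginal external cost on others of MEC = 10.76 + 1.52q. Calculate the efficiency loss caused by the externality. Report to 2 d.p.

DWL = 283.60

Market equilibrium (private): 16.86 + 0.35q = 86.43 - 2.40q → q_m = 25.2982.
Social marginal cost = private MC + MEC = 27.62 + 1.87q.
Set SMC = demand: 27.62 + 1.87q = 86.43 - 2.40q → q* = 13.7728.
Height of the DWL triangle at q_m is SMC(q_m) − demand(q_m) = MEC(q_m) = 49.2132.
DWL = ½ × 11.5254 × 49.2132 = 283.6009.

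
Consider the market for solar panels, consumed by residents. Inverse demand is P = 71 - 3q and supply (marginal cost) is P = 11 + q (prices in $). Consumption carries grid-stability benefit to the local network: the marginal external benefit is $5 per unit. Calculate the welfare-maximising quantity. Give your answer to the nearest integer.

q* = 16

Social marginal benefit = demand + MEB = 76 - 3q.
Set SMB = MC: 76 - 3q = 11 + q → q* = 16.2500.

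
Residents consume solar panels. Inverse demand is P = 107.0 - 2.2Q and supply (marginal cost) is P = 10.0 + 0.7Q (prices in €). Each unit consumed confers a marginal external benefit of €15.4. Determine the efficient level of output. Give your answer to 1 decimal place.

Social marginal benefit = demand + MEB = 122.4 - 2.2Q.
Set SMB = MC: 122.4 - 2.2Q = 10.0 + 0.7Q → Q* = 38.7586.

Q* = 38.8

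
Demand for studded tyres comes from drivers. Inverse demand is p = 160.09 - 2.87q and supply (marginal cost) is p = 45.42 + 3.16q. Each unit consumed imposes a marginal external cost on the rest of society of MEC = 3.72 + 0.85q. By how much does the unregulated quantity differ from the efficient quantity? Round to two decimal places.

Market equilibrium (private): 45.42 + 3.16q = 160.09 - 2.87q → q_m = 19.0166.
Social marginal benefit = demand − MEC = 156.37 - 3.72q.
Set SMB = MC: 156.37 - 3.72q = 45.42 + 3.16q → q* = 16.1265.
Gap = |19.0166 − 16.1265| = 2.8901.

2.89 units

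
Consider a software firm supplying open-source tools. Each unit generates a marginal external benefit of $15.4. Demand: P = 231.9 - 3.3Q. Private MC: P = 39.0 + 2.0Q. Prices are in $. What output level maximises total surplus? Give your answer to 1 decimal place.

Q* = 39.3

Social marginal cost = private MC − MEB = 23.6 + 2.0Q.
Set SMC = demand: 23.6 + 2.0Q = 231.9 - 3.3Q → Q* = 39.3019.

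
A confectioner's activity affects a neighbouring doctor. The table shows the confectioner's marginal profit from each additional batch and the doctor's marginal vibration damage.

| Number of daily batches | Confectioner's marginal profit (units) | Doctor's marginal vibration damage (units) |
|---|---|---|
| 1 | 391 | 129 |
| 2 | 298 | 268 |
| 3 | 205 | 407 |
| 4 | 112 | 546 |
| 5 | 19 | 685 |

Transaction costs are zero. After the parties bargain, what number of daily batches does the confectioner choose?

Bargaining reaches the level where marginal profit last exceeds marginal vibration damage.
That holds through level 2 (298 ≥ 268) but not at 3 (205 < 407).

2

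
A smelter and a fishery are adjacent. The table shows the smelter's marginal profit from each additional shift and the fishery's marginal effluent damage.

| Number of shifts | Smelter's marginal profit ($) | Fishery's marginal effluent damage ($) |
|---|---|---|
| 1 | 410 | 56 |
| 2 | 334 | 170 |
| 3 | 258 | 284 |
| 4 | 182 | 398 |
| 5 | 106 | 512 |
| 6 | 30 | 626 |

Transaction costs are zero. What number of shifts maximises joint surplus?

2

Bargaining reaches the level where marginal profit last exceeds marginal effluent damage.
That holds through level 2 (334 ≥ 170) but not at 3 (258 < 284).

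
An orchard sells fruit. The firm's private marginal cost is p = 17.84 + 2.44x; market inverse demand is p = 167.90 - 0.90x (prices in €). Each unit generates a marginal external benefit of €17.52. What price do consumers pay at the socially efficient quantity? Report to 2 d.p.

Social marginal cost = private MC − MEB = 0.32 + 2.44x.
Set SMC = demand: 0.32 + 2.44x = 167.90 - 0.90x → x* = 50.1737.
Consumer price on the demand curve at x*: 167.90 − 0.90×50.1737 = 122.7437.

P = €122.74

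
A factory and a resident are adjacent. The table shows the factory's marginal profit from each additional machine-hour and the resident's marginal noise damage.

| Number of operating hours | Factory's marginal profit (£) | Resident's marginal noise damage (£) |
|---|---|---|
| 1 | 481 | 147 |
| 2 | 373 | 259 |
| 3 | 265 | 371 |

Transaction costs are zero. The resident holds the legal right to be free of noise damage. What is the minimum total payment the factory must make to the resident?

£406

Efficient level: marginal profit ≥ marginal noise damage through level 2, so k* = 2.
With the resident holding the right, the factory must at least compensate total damage at k*: 147 + 259 = 406.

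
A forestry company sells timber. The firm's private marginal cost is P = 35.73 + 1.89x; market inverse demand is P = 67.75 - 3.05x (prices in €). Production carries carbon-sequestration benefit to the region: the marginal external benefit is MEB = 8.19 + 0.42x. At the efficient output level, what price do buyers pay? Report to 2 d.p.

Social marginal cost = private MC − MEB = 27.54 + 1.47x.
Set SMC = demand: 27.54 + 1.47x = 67.75 - 3.05x → x* = 8.8960.
Consumer price on the demand curve at x*: 67.75 − 3.05×8.8960 = 40.6172.

P = €40.62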